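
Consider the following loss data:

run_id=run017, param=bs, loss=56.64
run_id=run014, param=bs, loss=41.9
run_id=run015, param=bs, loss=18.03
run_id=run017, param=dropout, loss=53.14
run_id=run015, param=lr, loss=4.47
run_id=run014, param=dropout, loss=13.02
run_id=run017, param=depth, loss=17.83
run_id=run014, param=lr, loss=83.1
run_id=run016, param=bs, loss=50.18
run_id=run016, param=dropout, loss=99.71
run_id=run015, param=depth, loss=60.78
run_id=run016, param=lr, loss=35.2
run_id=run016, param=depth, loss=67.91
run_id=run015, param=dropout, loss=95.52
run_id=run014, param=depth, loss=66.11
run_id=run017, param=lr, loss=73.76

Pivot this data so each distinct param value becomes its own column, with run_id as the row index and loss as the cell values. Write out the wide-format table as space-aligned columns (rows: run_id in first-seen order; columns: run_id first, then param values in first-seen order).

run_id  bs     dropout  lr     depth
run017  56.64  53.14    73.76  17.83
run014  41.9   13.02    83.1   66.11
run015  18.03  95.52    4.47   60.78
run016  50.18  99.71    35.2   67.91

Columns: run_id plus the 4 distinct param values (bs, dropout, lr, depth).
For example, row run017 column bs takes loss=56.64 from the long row (run017, bs).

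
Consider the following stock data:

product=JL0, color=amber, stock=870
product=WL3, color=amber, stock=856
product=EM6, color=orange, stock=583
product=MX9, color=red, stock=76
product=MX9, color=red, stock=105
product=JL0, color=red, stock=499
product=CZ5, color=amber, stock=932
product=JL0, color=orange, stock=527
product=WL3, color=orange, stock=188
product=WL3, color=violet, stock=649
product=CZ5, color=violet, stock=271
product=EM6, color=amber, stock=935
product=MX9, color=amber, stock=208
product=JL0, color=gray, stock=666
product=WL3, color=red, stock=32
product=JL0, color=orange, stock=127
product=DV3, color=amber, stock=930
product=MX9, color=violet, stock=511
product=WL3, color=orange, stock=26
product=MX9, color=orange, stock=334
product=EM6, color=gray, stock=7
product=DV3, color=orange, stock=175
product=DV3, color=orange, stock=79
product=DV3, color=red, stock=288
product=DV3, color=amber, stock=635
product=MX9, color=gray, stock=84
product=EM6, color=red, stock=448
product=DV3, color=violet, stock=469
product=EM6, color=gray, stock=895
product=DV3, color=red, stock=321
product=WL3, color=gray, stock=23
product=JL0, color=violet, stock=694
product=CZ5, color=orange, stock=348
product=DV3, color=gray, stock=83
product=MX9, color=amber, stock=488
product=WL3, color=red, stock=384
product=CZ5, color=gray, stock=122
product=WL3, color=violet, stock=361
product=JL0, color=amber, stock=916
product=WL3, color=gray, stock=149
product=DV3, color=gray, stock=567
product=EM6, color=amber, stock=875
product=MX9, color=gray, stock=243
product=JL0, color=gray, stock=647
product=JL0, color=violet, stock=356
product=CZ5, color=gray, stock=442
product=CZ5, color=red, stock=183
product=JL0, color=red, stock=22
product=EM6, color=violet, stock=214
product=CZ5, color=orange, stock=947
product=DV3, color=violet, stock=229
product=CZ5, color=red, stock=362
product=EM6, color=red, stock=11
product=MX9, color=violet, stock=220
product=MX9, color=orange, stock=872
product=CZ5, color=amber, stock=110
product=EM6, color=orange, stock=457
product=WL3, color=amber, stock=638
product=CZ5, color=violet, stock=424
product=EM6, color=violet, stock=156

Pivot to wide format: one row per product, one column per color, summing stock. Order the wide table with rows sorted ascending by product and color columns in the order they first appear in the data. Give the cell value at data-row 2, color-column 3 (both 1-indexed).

With rows sorted ascending by product, row 2 is product=DV3. color columns in first-appearance order: amber, orange, red, violet, gray; column 3 is red.
Long rows with product=DV3, color=red: 288 + 321 = 609.

609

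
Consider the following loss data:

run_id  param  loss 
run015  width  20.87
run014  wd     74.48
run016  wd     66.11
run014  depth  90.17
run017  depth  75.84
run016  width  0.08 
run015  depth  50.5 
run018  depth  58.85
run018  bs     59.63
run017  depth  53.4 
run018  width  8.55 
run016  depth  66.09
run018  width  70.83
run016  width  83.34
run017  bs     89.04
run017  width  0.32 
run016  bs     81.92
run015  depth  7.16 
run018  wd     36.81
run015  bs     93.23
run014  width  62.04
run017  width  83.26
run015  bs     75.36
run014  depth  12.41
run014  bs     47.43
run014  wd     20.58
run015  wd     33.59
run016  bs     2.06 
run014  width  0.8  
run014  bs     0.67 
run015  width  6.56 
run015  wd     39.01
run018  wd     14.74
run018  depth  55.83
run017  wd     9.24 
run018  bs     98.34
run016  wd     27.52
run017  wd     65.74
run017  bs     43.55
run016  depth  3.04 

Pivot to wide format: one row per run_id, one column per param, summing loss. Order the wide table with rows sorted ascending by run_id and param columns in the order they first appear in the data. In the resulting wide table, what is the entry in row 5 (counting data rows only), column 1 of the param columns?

With rows sorted ascending by run_id, row 5 is run_id=run018. param columns in first-appearance order: width, wd, depth, bs; column 1 is width.
Long rows with run_id=run018, param=width: 8.55 + 70.83 = 79.38.

79.38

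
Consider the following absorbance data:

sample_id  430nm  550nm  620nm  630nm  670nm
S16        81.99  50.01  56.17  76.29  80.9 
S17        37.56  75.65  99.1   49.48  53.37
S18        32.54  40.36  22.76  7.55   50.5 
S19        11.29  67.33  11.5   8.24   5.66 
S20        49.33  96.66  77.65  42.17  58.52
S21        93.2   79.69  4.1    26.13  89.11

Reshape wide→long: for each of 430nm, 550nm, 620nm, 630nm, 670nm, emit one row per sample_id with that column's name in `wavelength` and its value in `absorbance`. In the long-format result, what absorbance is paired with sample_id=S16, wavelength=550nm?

Unpivoting turns each (sample_id, wide-column) pair into one long row.
The wide cell at row S16, column 550nm holds 50.01, so the long row (S16, 550nm) has absorbance=50.01.

50.01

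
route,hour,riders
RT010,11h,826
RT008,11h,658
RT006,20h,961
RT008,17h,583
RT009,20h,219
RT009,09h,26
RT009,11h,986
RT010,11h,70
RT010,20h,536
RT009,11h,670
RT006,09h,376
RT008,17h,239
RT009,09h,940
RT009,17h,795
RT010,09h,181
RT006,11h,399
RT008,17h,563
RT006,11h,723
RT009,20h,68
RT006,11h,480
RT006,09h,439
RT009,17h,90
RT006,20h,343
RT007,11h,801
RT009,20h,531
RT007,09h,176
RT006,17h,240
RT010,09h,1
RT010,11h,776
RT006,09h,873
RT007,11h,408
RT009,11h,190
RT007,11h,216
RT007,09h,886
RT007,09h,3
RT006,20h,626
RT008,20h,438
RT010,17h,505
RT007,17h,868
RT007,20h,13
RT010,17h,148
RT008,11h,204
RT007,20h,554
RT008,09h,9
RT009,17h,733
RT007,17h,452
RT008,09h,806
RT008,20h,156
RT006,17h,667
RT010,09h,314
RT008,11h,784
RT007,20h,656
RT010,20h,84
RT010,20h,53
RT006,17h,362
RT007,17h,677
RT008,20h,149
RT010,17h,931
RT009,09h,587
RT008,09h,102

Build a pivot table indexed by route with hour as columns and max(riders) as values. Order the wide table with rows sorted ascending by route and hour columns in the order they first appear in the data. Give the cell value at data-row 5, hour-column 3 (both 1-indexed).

931

With rows sorted ascending by route, row 5 is route=RT010. hour columns in first-appearance order: 11h, 20h, 17h, 09h; column 3 is 17h.
Long rows with route=RT010, hour=17h: max(505, 148, 931) = 931.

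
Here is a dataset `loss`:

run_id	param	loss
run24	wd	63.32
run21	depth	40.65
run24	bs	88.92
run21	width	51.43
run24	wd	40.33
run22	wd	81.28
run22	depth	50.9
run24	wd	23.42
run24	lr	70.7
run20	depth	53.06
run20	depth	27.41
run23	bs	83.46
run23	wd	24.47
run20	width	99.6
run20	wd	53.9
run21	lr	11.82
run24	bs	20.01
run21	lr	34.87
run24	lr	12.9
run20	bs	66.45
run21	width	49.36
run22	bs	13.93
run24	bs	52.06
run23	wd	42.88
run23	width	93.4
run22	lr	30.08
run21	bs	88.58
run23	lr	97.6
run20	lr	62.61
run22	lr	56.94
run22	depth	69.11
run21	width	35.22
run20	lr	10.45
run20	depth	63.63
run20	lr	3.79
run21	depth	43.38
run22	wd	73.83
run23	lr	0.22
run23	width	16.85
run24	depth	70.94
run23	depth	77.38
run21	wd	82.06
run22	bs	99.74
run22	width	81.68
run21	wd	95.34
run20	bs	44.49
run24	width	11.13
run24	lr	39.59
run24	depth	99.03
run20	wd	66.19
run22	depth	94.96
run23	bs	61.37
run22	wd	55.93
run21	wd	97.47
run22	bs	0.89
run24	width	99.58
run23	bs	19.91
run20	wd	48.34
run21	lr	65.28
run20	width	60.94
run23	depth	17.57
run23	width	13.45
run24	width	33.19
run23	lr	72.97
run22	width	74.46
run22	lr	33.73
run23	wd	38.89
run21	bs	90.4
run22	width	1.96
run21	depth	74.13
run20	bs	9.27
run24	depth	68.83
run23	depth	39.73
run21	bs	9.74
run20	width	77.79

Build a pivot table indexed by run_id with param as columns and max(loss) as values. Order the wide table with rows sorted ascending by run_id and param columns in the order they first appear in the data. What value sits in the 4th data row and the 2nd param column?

77.38

With rows sorted ascending by run_id, row 4 is run_id=run23. param columns in first-appearance order: wd, depth, bs, width, lr; column 2 is depth.
Long rows with run_id=run23, param=depth: max(77.38, 17.57, 39.73) = 77.38.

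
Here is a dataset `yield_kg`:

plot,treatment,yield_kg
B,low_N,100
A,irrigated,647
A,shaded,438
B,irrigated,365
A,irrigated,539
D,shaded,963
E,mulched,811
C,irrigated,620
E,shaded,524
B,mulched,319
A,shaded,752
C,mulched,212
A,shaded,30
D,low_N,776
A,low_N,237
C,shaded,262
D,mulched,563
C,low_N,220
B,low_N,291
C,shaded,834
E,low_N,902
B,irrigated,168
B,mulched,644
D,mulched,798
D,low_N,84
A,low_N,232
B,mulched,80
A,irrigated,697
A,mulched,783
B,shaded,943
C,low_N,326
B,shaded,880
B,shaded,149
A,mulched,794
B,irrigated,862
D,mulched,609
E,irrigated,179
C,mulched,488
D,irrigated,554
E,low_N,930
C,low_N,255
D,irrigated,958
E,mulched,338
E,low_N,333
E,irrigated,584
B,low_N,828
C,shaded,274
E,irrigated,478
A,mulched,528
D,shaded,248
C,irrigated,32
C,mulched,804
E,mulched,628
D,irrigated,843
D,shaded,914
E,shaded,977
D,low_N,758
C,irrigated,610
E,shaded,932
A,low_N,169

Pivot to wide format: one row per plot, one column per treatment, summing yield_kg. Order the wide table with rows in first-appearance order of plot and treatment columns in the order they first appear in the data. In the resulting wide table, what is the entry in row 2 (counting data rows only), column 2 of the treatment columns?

1883

With rows in first-appearance order of plot, row 2 is plot=A. treatment columns in first-appearance order: low_N, irrigated, shaded, mulched; column 2 is irrigated.
Long rows with plot=A, treatment=irrigated: 647 + 539 + 697 = 1883.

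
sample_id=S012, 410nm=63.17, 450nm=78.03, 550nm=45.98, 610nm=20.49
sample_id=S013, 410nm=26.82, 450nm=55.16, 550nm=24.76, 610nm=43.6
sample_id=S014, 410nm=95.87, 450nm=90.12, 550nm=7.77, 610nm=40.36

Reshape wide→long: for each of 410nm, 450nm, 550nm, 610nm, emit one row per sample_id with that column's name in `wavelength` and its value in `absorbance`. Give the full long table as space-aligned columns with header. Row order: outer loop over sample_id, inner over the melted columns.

sample_id  wavelength  absorbance
S012       410nm       63.17     
S012       450nm       78.03     
S012       550nm       45.98     
S012       610nm       20.49     
S013       410nm       26.82     
S013       450nm       55.16     
S013       550nm       24.76     
S013       610nm       43.6      
S014       410nm       95.87     
S014       450nm       90.12     
S014       550nm       7.77      
S014       610nm       40.36     

Each (sample_id, column) pair becomes one row: 3 × 4 = 12 rows.
For example, (S012, 410nm) → absorbance=63.17.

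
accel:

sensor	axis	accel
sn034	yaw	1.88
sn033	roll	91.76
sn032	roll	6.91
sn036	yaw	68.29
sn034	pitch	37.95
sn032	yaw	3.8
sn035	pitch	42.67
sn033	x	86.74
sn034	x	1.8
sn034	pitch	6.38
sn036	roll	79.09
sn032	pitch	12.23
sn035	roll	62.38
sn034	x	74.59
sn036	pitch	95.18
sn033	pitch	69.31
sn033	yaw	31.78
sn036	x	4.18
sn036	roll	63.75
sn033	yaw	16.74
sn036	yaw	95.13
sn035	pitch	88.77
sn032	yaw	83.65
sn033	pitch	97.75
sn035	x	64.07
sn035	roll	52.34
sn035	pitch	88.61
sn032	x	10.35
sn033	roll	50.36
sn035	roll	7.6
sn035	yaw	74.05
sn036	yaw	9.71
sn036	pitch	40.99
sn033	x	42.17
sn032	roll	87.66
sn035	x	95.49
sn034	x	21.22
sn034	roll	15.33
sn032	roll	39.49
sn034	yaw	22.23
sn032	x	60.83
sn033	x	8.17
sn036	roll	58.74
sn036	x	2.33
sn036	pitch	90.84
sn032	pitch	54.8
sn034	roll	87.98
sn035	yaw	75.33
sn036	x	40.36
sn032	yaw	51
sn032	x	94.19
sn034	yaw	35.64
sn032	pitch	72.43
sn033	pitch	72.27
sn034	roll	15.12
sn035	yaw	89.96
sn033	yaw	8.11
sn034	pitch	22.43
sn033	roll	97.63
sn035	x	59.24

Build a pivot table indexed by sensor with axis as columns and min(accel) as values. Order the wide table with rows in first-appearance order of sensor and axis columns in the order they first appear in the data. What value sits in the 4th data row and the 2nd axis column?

With rows in first-appearance order of sensor, row 4 is sensor=sn036. axis columns in first-appearance order: yaw, roll, pitch, x; column 2 is roll.
Long rows with sensor=sn036, axis=roll: min(79.09, 63.75, 58.74) = 58.74.

58.74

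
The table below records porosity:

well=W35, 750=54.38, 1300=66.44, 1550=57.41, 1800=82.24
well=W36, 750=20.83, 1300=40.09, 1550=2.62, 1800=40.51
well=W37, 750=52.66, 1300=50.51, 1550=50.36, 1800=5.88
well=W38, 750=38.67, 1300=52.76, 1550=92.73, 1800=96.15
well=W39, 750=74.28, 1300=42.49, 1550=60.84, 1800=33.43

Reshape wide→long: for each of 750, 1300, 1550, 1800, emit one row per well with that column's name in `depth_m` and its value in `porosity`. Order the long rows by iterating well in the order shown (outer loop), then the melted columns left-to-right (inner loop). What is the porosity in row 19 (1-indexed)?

20 rows total (5 × 4). Row 19: index ⌊(19-1)/4⌋ = 4 into well → W39; (19-1) mod 4 = 2 into the melted columns → 1550.
So row 19 is (W39, 1550, 60.84); porosity = 60.84.

60.84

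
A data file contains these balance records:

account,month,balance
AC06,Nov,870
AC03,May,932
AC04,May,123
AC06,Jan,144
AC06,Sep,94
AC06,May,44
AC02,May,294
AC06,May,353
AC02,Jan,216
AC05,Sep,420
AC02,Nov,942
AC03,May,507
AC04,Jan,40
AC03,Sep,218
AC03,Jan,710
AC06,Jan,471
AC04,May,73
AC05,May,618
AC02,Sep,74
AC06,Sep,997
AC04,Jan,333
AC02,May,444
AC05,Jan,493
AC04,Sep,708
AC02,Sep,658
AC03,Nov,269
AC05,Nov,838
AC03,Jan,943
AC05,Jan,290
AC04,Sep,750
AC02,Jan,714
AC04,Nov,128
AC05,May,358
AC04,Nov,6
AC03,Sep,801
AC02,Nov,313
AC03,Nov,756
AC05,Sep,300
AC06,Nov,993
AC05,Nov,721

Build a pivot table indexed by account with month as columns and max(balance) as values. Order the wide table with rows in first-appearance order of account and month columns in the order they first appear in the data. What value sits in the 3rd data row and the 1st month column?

With rows in first-appearance order of account, row 3 is account=AC04. month columns in first-appearance order: Nov, May, Jan, Sep; column 1 is Nov.
Long rows with account=AC04, month=Nov: max(128, 6) = 128.

128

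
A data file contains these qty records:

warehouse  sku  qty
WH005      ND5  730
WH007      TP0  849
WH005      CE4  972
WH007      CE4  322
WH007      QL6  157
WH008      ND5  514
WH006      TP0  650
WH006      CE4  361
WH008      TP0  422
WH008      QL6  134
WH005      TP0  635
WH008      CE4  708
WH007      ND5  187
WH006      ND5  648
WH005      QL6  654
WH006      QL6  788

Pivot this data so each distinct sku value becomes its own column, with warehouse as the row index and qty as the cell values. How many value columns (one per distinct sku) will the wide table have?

4

4 distinct sku values: CE4, ND5, QL6, TP0.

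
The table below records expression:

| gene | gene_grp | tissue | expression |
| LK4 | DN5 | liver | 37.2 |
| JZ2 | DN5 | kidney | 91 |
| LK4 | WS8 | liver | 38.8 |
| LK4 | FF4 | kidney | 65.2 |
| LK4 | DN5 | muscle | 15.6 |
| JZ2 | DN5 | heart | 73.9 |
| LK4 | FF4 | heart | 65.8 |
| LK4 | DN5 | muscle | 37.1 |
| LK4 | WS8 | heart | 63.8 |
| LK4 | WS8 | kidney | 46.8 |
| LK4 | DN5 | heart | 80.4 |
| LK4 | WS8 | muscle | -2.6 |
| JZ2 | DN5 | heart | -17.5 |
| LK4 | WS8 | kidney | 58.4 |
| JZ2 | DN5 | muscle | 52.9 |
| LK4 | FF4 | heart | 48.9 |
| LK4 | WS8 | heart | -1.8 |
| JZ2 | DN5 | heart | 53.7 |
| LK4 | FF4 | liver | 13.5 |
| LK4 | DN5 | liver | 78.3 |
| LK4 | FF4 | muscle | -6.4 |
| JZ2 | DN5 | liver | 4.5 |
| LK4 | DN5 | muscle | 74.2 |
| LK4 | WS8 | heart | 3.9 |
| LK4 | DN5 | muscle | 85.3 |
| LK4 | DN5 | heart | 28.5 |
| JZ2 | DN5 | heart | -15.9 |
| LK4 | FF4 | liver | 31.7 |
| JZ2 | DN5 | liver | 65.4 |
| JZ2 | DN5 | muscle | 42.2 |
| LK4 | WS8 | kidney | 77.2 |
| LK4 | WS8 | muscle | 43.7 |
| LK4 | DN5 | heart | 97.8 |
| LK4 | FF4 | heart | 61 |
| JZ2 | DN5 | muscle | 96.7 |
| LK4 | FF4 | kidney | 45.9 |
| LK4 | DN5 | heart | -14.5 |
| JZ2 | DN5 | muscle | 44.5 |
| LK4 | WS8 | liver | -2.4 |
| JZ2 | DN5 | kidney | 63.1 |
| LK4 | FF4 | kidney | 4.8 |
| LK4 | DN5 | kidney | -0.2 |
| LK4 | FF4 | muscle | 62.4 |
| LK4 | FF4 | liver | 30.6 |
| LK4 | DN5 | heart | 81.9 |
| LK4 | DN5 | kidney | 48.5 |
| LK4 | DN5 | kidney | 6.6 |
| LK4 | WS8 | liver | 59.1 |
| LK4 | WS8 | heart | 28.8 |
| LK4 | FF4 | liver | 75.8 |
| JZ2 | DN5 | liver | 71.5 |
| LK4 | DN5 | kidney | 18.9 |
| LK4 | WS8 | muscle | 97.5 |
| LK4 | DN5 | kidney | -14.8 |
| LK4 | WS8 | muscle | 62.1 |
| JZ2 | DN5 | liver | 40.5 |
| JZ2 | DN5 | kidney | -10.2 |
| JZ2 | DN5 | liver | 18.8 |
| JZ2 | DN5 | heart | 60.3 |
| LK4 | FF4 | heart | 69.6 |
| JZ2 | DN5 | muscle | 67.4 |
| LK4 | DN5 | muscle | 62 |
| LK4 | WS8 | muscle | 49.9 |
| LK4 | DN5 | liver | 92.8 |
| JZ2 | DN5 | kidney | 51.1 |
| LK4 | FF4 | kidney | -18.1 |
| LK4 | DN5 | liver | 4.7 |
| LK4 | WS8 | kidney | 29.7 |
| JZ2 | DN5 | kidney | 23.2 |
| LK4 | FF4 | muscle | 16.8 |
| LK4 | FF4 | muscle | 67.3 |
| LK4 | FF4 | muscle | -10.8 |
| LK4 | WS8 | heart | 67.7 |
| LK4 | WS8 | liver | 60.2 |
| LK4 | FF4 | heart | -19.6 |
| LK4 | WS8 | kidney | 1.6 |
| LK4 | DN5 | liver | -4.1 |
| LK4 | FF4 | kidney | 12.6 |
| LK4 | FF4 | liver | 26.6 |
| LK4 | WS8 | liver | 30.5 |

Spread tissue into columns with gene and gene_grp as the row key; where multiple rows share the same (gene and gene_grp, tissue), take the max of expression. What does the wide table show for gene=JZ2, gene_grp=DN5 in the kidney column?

91

Rows with gene=JZ2, gene_grp=DN5 and tissue=kidney: expression values are 91, 63.1, -10.2, 51.1, 23.2.
max(91, 63.1, -10.2, 51.1, 23.2) = 91.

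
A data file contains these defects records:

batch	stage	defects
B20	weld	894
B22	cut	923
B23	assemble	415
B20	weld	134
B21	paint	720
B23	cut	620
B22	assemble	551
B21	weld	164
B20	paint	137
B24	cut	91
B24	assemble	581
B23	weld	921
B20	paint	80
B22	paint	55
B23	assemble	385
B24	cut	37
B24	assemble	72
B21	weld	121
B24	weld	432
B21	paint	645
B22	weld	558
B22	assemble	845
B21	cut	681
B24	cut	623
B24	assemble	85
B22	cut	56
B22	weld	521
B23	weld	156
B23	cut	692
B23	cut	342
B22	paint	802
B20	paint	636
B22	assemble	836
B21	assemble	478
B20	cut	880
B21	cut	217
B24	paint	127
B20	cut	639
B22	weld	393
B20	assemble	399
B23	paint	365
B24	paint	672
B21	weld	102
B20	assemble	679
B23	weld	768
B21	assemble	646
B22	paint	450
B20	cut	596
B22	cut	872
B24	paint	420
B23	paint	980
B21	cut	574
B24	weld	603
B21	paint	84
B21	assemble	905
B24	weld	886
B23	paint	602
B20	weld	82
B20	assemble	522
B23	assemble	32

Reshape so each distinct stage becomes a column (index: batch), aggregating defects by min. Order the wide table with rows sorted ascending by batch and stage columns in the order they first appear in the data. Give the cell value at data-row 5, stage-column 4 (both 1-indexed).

With rows sorted ascending by batch, row 5 is batch=B24. stage columns in first-appearance order: weld, cut, assemble, paint; column 4 is paint.
Long rows with batch=B24, stage=paint: min(127, 672, 420) = 127.

127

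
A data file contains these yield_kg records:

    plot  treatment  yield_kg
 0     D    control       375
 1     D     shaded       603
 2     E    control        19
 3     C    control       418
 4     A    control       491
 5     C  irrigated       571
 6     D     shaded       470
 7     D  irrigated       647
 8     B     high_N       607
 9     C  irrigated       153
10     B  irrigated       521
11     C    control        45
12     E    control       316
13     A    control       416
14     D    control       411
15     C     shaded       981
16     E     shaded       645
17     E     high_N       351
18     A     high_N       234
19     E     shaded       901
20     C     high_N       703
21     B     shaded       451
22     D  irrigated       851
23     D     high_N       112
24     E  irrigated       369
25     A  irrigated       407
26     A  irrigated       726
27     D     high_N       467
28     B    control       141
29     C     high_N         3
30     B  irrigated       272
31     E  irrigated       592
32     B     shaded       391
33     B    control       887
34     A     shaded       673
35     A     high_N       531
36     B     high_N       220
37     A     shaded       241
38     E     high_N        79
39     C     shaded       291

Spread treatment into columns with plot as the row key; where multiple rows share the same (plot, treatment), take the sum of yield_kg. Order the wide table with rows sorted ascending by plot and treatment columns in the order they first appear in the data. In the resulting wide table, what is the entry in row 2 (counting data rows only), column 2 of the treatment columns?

With rows sorted ascending by plot, row 2 is plot=B. treatment columns in first-appearance order: control, shaded, irrigated, high_N; column 2 is shaded.
Long rows with plot=B, treatment=shaded: 451 + 391 = 842.

842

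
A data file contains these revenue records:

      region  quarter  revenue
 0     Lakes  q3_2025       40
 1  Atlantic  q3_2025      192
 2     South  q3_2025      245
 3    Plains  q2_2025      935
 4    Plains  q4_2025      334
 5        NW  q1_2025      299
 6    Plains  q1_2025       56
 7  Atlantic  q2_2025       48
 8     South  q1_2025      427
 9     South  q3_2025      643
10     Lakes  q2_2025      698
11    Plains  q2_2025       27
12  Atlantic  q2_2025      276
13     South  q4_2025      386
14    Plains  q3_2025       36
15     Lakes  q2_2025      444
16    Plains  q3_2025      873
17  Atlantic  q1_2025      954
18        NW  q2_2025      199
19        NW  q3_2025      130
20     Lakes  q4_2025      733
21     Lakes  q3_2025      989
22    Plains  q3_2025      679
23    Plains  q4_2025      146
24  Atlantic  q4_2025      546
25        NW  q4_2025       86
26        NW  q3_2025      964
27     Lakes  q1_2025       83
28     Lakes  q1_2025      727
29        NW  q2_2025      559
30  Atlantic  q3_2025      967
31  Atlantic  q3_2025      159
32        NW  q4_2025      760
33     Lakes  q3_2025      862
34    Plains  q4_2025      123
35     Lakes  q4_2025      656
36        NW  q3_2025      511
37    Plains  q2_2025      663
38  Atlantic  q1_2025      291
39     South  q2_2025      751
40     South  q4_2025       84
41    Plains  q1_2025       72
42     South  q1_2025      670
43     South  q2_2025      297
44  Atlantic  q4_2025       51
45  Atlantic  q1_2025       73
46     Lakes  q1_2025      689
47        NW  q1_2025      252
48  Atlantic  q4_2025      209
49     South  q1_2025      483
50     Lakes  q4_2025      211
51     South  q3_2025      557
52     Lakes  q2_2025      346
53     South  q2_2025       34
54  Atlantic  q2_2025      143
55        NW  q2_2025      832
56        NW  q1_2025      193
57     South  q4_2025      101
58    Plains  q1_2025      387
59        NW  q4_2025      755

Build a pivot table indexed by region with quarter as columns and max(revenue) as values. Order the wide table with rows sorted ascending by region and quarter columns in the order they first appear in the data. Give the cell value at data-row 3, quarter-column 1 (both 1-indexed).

With rows sorted ascending by region, row 3 is region=NW. quarter columns in first-appearance order: q3_2025, q2_2025, q4_2025, q1_2025; column 1 is q3_2025.
Long rows with region=NW, quarter=q3_2025: max(130, 964, 511) = 964.

964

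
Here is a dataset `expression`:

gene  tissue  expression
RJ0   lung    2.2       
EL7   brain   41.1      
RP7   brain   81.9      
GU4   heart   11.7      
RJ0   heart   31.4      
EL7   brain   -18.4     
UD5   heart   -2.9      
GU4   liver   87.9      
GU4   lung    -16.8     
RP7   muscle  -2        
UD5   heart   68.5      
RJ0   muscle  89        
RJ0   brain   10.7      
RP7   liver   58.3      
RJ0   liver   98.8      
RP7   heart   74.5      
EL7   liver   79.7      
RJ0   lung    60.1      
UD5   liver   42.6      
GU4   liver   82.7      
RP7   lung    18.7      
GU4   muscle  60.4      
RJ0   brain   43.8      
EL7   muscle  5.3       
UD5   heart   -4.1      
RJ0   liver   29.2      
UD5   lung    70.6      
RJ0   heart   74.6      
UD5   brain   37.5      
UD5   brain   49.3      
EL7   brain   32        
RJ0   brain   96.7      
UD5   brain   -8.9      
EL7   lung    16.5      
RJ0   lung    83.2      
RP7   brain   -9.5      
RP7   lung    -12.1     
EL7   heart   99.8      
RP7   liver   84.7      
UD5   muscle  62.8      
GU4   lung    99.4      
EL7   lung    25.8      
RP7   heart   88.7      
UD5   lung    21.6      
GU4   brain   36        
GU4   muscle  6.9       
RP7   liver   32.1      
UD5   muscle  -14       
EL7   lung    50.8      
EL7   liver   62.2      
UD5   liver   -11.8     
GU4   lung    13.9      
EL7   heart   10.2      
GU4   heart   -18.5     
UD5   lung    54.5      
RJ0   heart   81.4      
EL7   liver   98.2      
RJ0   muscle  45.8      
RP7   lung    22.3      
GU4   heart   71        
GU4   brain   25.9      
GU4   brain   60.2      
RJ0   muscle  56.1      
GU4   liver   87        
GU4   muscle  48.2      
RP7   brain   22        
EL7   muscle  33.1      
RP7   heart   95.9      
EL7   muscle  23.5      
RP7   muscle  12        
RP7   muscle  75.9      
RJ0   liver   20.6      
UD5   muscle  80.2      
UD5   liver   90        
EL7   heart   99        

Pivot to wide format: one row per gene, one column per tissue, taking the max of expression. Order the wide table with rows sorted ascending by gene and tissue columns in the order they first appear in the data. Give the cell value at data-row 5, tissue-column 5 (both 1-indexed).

With rows sorted ascending by gene, row 5 is gene=UD5. tissue columns in first-appearance order: lung, brain, heart, liver, muscle; column 5 is muscle.
Long rows with gene=UD5, tissue=muscle: max(62.8, -14, 80.2) = 80.2.

80.2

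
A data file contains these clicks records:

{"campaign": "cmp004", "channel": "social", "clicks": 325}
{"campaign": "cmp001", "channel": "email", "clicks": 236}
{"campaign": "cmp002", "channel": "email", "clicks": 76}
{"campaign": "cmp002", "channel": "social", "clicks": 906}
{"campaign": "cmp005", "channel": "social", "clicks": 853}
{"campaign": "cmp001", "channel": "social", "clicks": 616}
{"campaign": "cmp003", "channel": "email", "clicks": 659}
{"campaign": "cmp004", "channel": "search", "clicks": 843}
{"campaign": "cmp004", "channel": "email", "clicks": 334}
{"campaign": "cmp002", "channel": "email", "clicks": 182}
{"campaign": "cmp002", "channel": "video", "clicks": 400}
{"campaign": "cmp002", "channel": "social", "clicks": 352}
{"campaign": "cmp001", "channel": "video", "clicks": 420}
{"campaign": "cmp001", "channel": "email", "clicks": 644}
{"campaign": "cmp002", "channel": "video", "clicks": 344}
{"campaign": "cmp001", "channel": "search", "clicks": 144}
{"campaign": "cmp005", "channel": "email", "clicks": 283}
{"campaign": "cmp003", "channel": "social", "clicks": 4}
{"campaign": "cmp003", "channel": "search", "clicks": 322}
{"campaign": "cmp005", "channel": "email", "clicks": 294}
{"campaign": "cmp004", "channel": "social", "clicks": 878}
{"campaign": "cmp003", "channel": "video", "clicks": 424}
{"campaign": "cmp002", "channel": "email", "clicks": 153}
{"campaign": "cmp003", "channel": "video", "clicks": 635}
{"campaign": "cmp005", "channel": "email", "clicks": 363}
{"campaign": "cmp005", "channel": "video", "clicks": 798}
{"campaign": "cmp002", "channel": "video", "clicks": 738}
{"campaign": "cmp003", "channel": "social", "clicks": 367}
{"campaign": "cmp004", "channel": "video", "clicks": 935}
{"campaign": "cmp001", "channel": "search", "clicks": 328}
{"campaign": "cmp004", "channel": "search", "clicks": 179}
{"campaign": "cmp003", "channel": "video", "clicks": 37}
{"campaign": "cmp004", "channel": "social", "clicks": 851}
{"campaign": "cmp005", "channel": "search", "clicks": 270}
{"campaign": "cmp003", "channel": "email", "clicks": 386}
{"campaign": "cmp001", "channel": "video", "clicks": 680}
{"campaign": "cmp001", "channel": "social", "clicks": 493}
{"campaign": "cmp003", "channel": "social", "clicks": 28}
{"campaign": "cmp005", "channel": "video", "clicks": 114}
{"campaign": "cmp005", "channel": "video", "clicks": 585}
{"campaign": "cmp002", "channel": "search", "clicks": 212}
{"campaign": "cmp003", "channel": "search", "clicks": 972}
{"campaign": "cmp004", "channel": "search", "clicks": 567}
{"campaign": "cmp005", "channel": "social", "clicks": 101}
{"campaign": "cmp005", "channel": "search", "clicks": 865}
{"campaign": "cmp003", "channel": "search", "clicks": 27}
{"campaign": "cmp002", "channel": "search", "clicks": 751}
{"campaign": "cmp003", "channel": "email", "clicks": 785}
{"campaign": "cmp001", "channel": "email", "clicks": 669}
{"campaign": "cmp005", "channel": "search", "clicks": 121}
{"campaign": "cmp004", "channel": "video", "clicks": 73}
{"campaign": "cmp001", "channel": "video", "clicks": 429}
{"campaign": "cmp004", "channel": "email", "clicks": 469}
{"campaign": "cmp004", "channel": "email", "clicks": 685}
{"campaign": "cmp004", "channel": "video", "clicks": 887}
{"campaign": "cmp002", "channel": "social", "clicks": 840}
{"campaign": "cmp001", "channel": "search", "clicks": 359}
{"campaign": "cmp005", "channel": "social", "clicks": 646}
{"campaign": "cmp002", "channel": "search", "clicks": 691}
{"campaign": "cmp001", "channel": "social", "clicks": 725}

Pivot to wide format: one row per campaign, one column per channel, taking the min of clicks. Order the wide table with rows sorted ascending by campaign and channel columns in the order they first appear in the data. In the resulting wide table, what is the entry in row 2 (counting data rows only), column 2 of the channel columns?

With rows sorted ascending by campaign, row 2 is campaign=cmp002. channel columns in first-appearance order: social, email, search, video; column 2 is email.
Long rows with campaign=cmp002, channel=email: min(76, 182, 153) = 76.

76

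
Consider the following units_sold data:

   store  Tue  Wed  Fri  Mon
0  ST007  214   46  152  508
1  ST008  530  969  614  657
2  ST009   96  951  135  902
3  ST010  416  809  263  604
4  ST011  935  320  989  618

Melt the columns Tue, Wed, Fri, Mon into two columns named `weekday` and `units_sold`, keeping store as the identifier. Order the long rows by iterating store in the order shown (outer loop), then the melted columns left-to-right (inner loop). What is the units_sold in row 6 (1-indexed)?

969

20 rows total (5 × 4). Row 6: index ⌊(6-1)/4⌋ = 1 into store → ST008; (6-1) mod 4 = 1 into the melted columns → Wed.
So row 6 is (ST008, Wed, 969); units_sold = 969.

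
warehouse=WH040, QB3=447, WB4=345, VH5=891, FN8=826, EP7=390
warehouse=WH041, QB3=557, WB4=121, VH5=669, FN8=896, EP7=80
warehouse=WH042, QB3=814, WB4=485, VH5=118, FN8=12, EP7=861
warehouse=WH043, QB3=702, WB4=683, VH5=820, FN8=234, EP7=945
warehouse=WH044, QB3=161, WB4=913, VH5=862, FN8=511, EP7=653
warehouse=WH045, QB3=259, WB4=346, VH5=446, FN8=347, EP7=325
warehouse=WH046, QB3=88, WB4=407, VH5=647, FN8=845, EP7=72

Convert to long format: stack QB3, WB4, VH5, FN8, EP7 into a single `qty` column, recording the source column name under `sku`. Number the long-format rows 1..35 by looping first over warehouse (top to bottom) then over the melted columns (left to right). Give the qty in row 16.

35 rows total (7 × 5). Row 16: index ⌊(16-1)/5⌋ = 3 into warehouse → WH043; (16-1) mod 5 = 0 into the melted columns → QB3.
So row 16 is (WH043, QB3, 702); qty = 702.

702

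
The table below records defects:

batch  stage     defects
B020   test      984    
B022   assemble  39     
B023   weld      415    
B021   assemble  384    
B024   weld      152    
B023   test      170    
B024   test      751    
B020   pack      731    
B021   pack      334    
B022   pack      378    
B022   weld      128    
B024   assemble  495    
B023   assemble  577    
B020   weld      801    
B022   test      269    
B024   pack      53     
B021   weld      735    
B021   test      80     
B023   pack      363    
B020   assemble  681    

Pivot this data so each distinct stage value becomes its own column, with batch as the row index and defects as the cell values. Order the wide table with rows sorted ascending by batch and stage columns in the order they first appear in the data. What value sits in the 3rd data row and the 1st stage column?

With rows sorted ascending by batch, row 3 is batch=B022. stage columns in first-appearance order: test, assemble, weld, pack; column 1 is test.
Long rows with batch=B022, stage=test: defects = 269.

269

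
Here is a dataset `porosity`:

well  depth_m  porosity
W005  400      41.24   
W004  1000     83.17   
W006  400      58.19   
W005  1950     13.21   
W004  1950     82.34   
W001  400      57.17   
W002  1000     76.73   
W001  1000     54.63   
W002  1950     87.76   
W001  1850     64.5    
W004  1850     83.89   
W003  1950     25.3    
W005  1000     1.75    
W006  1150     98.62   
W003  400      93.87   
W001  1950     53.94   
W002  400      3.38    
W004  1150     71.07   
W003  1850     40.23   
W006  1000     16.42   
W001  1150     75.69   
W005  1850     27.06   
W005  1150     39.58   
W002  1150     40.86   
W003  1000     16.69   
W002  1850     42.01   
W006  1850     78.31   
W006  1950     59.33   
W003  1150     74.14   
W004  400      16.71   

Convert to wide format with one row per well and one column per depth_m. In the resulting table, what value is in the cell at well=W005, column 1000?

Wide layout: rows indexed by well, columns are the 5 distinct depth_m values (400, 1000, 1950, 1850, 1150).
Cell (well=W005, depth_m=1000) draws from the long row where well=W005 and depth_m=1000, which has porosity=1.75.

1.75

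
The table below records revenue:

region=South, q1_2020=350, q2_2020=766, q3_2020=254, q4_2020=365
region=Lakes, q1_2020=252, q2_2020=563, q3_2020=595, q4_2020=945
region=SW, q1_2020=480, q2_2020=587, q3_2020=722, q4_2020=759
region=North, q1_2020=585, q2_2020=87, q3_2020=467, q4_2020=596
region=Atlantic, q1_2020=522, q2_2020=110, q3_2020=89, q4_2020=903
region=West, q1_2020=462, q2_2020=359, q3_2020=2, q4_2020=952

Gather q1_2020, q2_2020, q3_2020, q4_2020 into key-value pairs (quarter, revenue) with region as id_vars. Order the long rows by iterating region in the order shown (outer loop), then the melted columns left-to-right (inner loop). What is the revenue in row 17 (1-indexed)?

522

24 rows total (6 × 4). Row 17: index ⌊(17-1)/4⌋ = 4 into region → Atlantic; (17-1) mod 4 = 0 into the melted columns → q1_2020.
So row 17 is (Atlantic, q1_2020, 522); revenue = 522.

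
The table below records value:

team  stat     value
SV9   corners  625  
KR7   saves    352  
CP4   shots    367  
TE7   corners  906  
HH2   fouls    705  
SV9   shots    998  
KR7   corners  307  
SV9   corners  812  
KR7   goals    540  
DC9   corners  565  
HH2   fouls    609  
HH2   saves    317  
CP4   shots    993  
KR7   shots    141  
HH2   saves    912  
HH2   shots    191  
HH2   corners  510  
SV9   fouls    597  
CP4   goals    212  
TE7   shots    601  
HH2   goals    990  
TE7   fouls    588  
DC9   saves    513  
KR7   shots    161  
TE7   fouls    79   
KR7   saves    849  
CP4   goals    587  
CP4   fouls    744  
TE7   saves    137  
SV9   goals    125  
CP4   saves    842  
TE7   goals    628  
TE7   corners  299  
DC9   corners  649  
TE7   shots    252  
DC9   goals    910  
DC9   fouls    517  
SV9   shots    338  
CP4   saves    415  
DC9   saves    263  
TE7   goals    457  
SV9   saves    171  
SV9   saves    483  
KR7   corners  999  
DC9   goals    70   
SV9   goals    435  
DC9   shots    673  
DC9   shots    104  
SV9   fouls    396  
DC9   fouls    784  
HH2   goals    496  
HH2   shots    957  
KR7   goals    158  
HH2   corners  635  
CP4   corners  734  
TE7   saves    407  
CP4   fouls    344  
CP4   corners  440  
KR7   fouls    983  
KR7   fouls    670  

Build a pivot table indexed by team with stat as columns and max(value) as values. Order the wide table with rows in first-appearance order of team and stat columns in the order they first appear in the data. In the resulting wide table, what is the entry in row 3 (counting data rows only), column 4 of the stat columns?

744

With rows in first-appearance order of team, row 3 is team=CP4. stat columns in first-appearance order: corners, saves, shots, fouls, goals; column 4 is fouls.
Long rows with team=CP4, stat=fouls: max(744, 344) = 744.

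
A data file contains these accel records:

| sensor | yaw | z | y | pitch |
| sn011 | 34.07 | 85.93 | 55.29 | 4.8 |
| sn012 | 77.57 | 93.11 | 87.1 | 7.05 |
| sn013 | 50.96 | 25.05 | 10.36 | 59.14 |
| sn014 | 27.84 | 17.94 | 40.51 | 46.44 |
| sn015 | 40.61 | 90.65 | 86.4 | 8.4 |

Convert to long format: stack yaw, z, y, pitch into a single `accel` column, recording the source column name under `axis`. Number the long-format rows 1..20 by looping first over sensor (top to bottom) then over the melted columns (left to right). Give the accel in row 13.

20 rows total (5 × 4). Row 13: index ⌊(13-1)/4⌋ = 3 into sensor → sn014; (13-1) mod 4 = 0 into the melted columns → yaw.
So row 13 is (sn014, yaw, 27.84); accel = 27.84.

27.84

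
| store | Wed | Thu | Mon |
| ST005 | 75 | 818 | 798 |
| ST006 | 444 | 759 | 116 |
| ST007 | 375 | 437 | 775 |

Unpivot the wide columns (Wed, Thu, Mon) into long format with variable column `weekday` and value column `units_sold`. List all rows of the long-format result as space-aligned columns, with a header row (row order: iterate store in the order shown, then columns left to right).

store  weekday  units_sold
ST005  Wed      75        
ST005  Thu      818       
ST005  Mon      798       
ST006  Wed      444       
ST006  Thu      759       
ST006  Mon      116       
ST007  Wed      375       
ST007  Thu      437       
ST007  Mon      775       

Each (store, column) pair becomes one row: 3 × 3 = 9 rows.
For example, (ST005, Wed) → units_sold=75.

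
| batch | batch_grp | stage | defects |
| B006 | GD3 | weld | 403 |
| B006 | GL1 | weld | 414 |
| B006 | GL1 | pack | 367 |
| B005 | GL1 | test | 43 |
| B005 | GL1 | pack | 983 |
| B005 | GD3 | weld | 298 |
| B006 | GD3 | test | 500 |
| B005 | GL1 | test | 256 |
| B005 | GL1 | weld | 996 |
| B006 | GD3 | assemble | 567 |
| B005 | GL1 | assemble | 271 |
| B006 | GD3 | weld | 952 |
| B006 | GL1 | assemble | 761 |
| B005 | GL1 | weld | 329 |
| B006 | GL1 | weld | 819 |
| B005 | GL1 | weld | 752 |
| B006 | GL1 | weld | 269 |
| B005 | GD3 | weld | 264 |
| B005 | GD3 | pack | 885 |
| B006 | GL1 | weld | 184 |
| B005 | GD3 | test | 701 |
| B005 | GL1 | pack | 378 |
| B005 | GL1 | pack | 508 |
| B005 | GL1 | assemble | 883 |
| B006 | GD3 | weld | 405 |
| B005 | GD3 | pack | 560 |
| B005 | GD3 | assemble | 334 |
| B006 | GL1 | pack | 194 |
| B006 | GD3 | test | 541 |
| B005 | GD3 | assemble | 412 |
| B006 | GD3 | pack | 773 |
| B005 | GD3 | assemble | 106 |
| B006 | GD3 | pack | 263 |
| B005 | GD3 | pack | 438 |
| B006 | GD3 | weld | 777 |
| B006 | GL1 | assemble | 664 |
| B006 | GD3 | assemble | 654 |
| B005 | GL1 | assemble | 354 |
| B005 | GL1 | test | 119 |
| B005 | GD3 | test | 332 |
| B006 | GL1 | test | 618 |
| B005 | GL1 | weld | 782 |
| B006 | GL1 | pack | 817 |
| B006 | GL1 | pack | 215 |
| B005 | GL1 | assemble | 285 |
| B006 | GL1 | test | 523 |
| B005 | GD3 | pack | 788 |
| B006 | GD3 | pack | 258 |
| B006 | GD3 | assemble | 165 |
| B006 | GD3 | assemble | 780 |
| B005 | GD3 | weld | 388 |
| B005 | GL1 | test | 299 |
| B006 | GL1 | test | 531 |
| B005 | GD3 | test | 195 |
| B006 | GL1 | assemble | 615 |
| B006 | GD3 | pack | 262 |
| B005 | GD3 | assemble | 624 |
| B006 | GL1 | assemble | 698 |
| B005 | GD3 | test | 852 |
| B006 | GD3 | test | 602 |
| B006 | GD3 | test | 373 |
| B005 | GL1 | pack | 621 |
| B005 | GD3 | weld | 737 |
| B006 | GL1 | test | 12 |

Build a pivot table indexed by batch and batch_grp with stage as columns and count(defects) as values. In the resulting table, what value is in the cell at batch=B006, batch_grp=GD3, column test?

4

Rows with batch=B006, batch_grp=GD3 and stage=test: defects values are 500, 541, 602, 373.
4 rows match — count = 4.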